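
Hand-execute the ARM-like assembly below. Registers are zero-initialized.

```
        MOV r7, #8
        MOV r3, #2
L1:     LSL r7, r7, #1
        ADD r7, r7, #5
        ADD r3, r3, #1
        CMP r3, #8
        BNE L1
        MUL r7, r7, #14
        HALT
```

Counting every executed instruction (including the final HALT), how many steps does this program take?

after MOV r7, #8: r7=8
after MOV r3, #2: r3=2
after LSL r7, r7, #1: r7=8<<1=16
after ADD r7, r7, #5: r7=16+5=21
after ADD r3, r3, #1: r3=2+1=3
CMP r3, #8  (cmp 3,8)
BNE L1: taken
after LSL r7, r7, #1: r7=21<<1=42
after ADD r7, r7, #5: r7=42+5=47
after ADD r3, r3, #1: r3=3+1=4
CMP r3, #8  (cmp 4,8)
BNE L1: taken
after LSL r7, r7, #1: r7=47<<1=94
after ADD r7, r7, #5: r7=94+5=99
after ADD r3, r3, #1: r3=4+1=5
CMP r3, #8  (cmp 5,8)
BNE L1: taken
after LSL r7, r7, #1: r7=99<<1=198
after ADD r7, r7, #5: r7=198+5=203
after ADD r3, r3, #1: r3=5+1=6
CMP r3, #8  (cmp 6,8)
BNE L1: taken
after LSL r7, r7, #1: r7=203<<1=406
after ADD r7, r7, #5: r7=406+5=411
after ADD r3, r3, #1: r3=6+1=7
CMP r3, #8  (cmp 7,8)
BNE L1: taken
after LSL r7, r7, #1: r7=411<<1=822
after ADD r7, r7, #5: r7=822+5=827
after ADD r3, r3, #1: r3=7+1=8
CMP r3, #8  (cmp 8,8)
BNE L1: not taken
after MUL r7, r7, #14: r7=827*14=11578
halt.
Total executed instructions: 34.

34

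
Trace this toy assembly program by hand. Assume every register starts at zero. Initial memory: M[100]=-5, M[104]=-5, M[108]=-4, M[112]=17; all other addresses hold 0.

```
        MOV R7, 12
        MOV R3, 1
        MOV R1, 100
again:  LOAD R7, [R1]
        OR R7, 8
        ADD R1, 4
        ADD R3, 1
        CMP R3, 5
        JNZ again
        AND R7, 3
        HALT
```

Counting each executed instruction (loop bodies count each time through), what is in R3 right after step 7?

2

after MOV R7, 12: R7=12
after MOV R3, 1: R3=1
after MOV R1, 100: R1=100
after LOAD R7, [R1]: R7=M[100]=-5
after OR R7, 8: R7=(-5)|8=-5
after ADD R1, 4: R1=100+4=104
after ADD R3, 1: R3=1+1=2
After step 7: R3 = 2.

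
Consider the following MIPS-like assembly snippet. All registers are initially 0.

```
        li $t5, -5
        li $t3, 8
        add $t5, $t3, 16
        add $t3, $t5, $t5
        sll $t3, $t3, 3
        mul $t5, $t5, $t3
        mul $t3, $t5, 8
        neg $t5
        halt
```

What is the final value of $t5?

after li $t5, -5: $t5=-5
after li $t3, 8: $t3=8
after add $t5, $t3, 16: $t5=8+16=24
after add $t3, $t5, $t5: $t3=24+24=48
after sll $t3, $t3, 3: $t3=48<<3=384
after mul $t5, $t5, $t3: $t5=24*384=9216
after mul $t3, $t5, 8: $t3=9216*8=73728
after neg $t5: $t5=-(9216)=-9216
halt.

-9216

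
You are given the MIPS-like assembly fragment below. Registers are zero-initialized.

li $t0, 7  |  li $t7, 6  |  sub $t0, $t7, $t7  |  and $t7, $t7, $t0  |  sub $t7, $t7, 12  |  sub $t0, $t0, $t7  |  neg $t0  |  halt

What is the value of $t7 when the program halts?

li $t0, 7 → $t0=7
li $t7, 6 → $t7=6
sub $t0, $t7, $t7 → $t0=6-6=0
and $t7, $t7, $t0 → $t7=6&0=0
sub $t7, $t7, 12 → $t7=0-12=-12
sub $t0, $t0, $t7 → $t0=0-(-12)=12
neg $t0 → $t0=-(12)=-12
halt.

-12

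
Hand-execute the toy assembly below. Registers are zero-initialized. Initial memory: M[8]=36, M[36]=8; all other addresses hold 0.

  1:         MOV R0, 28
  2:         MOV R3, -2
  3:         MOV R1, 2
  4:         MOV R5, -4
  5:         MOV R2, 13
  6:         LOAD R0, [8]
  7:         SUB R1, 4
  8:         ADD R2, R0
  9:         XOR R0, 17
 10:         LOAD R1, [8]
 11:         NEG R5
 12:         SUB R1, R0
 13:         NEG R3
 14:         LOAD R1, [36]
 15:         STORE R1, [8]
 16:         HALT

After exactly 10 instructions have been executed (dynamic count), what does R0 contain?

53

after MOV R0, 28: R0=28
after MOV R3, -2: R3=-2
after MOV R1, 2: R1=2
after MOV R5, -4: R5=-4
after MOV R2, 13: R2=13
after LOAD R0, [8]: R0=M[8]=36
after SUB R1, 4: R1=2-4=-2
after ADD R2, R0: R2=13+36=49
after XOR R0, 17: R0=36^17=53
after LOAD R1, [8]: R1=M[8]=36
After step 10: R0 = 53.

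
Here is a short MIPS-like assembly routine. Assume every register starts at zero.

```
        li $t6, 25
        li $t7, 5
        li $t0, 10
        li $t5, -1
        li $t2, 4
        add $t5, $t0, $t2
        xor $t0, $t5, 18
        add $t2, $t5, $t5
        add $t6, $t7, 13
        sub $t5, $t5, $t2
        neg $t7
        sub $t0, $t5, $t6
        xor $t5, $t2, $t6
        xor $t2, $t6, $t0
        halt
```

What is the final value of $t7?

-5

after li $t6, 25: $t6=25
after li $t7, 5: $t7=5
after li $t0, 10: $t0=10
after li $t5, -1: $t5=-1
after li $t2, 4: $t2=4
after add $t5, $t0, $t2: $t5=10+4=14
after xor $t0, $t5, 18: $t0=14^18=28
after add $t2, $t5, $t5: $t2=14+14=28
after add $t6, $t7, 13: $t6=5+13=18
after sub $t5, $t5, $t2: $t5=14-28=-14
after neg $t7: $t7=-(5)=-5
after sub $t0, $t5, $t6: $t0=(-14)-18=-32
after xor $t5, $t2, $t6: $t5=28^18=14
after xor $t2, $t6, $t0: $t2=18^(-32)=-14
halt.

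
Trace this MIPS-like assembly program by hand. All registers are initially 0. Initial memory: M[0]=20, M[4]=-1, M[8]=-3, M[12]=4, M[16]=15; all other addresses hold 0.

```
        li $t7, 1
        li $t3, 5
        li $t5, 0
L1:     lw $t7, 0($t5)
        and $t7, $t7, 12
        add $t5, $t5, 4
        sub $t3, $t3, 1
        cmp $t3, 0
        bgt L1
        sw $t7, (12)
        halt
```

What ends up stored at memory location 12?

li $t7, 1 → $t7=1
li $t3, 5 → $t3=5
li $t5, 0 → $t5=0
lw $t7, 0($t5) → $t7=M[0]=20
and $t7, $t7, 12 → $t7=20&12=4
add $t5, $t5, 4 → $t5=0+4=4
sub $t3, $t3, 1 → $t3=5-1=4
cmp $t3, 0  (cmp 4,0)
bgt L1: taken
lw $t7, 0($t5) → $t7=M[4]=-1
and $t7, $t7, 12 → $t7=(-1)&12=12
add $t5, $t5, 4 → $t5=4+4=8
sub $t3, $t3, 1 → $t3=4-1=3
cmp $t3, 0  (cmp 3,0)
bgt L1: taken
lw $t7, 0($t5) → $t7=M[8]=-3
and $t7, $t7, 12 → $t7=(-3)&12=12
add $t5, $t5, 4 → $t5=8+4=12
sub $t3, $t3, 1 → $t3=3-1=2
cmp $t3, 0  (cmp 2,0)
bgt L1: taken
lw $t7, 0($t5) → $t7=M[12]=4
and $t7, $t7, 12 → $t7=4&12=4
add $t5, $t5, 4 → $t5=12+4=16
sub $t3, $t3, 1 → $t3=2-1=1
cmp $t3, 0  (cmp 1,0)
bgt L1: taken
lw $t7, 0($t5) → $t7=M[16]=15
and $t7, $t7, 12 → $t7=15&12=12
add $t5, $t5, 4 → $t5=16+4=20
sub $t3, $t3, 1 → $t3=1-1=0
cmp $t3, 0  (cmp 0,0)
bgt L1: not taken
sw $t7, (12) → M[12]=12
halt.

12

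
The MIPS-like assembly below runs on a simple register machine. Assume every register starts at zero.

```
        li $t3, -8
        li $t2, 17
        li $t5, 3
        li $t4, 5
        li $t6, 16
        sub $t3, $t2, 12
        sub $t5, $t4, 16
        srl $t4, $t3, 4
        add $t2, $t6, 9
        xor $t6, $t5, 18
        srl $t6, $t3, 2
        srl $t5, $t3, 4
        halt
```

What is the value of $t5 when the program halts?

0

after li $t3, -8: $t3=-8
after li $t2, 17: $t2=17
after li $t5, 3: $t5=3
after li $t4, 5: $t4=5
after li $t6, 16: $t6=16
after sub $t3, $t2, 12: $t3=17-12=5
after sub $t5, $t4, 16: $t5=5-16=-11
after srl $t4, $t3, 4: $t4=5>>4=0
after add $t2, $t6, 9: $t2=16+9=25
after xor $t6, $t5, 18: $t6=(-11)^18=-25
after srl $t6, $t3, 2: $t6=5>>2=1
after srl $t5, $t3, 4: $t5=5>>4=0
halt.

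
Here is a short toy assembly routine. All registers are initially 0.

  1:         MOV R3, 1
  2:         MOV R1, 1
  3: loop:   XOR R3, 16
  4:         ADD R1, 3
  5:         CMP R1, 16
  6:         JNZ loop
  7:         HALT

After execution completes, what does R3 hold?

R3=1
R1=1
R3=1^16=17
R1=1+3=4
CMP R1, 16  (cmp 4,16)
JNZ loop: taken
R3=17^16=1
R1=4+3=7
CMP R1, 16  (cmp 7,16)
JNZ loop: taken
R3=1^16=17
R1=7+3=10
CMP R1, 16  (cmp 10,16)
JNZ loop: taken
R3=17^16=1
R1=10+3=13
CMP R1, 16  (cmp 13,16)
JNZ loop: taken
R3=1^16=17
R1=13+3=16
CMP R1, 16  (cmp 16,16)
JNZ loop: not taken
halt.

17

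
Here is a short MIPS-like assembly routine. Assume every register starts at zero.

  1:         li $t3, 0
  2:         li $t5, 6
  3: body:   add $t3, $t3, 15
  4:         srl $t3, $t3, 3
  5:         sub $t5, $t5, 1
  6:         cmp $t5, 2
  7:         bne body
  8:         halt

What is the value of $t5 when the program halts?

after li $t3, 0: $t3=0
after li $t5, 6: $t5=6
after add $t3, $t3, 15: $t3=0+15=15
after srl $t3, $t3, 3: $t3=15>>3=1
after sub $t5, $t5, 1: $t5=6-1=5
cmp $t5, 2  (cmp 5,2)
bne body: taken
after add $t3, $t3, 15: $t3=1+15=16
after srl $t3, $t3, 3: $t3=16>>3=2
after sub $t5, $t5, 1: $t5=5-1=4
cmp $t5, 2  (cmp 4,2)
bne body: taken
after add $t3, $t3, 15: $t3=2+15=17
after srl $t3, $t3, 3: $t3=17>>3=2
after sub $t5, $t5, 1: $t5=4-1=3
cmp $t5, 2  (cmp 3,2)
bne body: taken
after add $t3, $t3, 15: $t3=2+15=17
after srl $t3, $t3, 3: $t3=17>>3=2
after sub $t5, $t5, 1: $t5=3-1=2
cmp $t5, 2  (cmp 2,2)
bne body: not taken
halt.

2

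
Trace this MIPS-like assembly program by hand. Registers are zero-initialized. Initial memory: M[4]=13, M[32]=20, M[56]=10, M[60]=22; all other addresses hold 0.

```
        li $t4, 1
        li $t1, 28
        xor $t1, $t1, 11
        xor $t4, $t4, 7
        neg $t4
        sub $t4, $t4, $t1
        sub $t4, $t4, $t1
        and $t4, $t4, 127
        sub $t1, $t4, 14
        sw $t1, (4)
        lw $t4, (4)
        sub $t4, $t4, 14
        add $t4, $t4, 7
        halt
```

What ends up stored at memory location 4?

li $t4, 1 → $t4=1
li $t1, 28 → $t1=28
xor $t1, $t1, 11 → $t1=28^11=23
xor $t4, $t4, 7 → $t4=1^7=6
neg $t4 → $t4=-(6)=-6
sub $t4, $t4, $t1 → $t4=(-6)-23=-29
sub $t4, $t4, $t1 → $t4=(-29)-23=-52
and $t4, $t4, 127 → $t4=(-52)&127=76
sub $t1, $t4, 14 → $t1=76-14=62
sw $t1, (4) → M[4]=62
lw $t4, (4) → $t4=M[4]=62
sub $t4, $t4, 14 → $t4=62-14=48
add $t4, $t4, 7 → $t4=48+7=55
halt.

62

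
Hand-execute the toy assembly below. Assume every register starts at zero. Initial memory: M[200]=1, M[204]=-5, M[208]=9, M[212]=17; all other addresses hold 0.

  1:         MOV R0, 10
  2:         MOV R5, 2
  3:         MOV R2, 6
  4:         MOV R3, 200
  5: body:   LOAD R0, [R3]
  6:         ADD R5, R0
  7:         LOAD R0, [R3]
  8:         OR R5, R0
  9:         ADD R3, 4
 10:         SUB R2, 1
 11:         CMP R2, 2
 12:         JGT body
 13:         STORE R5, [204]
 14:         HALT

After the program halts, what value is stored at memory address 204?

MOV R0, 10 → R0=10
MOV R5, 2 → R5=2
MOV R2, 6 → R2=6
MOV R3, 200 → R3=200
LOAD R0, [R3] → R0=M[200]=1
ADD R5, R0 → R5=2+1=3
LOAD R0, [R3] → R0=M[200]=1
OR R5, R0 → R5=3|1=3
ADD R3, 4 → R3=200+4=204
SUB R2, 1 → R2=6-1=5
CMP R2, 2  (cmp 5,2)
JGT body: taken
LOAD R0, [R3] → R0=M[204]=-5
ADD R5, R0 → R5=3+(-5)=-2
LOAD R0, [R3] → R0=M[204]=-5
OR R5, R0 → R5=(-2)|(-5)=-1
ADD R3, 4 → R3=204+4=208
SUB R2, 1 → R2=5-1=4
CMP R2, 2  (cmp 4,2)
JGT body: taken
LOAD R0, [R3] → R0=M[208]=9
ADD R5, R0 → R5=(-1)+9=8
LOAD R0, [R3] → R0=M[208]=9
OR R5, R0 → R5=8|9=9
ADD R3, 4 → R3=208+4=212
SUB R2, 1 → R2=4-1=3
CMP R2, 2  (cmp 3,2)
JGT body: taken
LOAD R0, [R3] → R0=M[212]=17
ADD R5, R0 → R5=9+17=26
LOAD R0, [R3] → R0=M[212]=17
OR R5, R0 → R5=26|17=27
ADD R3, 4 → R3=212+4=216
SUB R2, 1 → R2=3-1=2
CMP R2, 2  (cmp 2,2)
JGT body: not taken
STORE R5, [204] → M[204]=27
halt.

27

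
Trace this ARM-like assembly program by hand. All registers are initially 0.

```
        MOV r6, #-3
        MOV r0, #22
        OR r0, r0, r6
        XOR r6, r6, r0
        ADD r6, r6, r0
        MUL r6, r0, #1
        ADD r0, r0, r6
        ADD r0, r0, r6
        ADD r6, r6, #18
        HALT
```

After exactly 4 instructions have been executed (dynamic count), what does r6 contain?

2

MOV r6, #-3 → r6=-3
MOV r0, #22 → r0=22
OR r0, r0, r6 → r0=22|(-3)=-1
XOR r6, r6, r0 → r6=(-3)^(-1)=2
After step 4: r6 = 2.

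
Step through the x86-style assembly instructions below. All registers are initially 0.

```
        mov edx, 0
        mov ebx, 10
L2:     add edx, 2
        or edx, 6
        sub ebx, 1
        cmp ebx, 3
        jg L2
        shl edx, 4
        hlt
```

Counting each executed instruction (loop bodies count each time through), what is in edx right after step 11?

mov edx, 0 → edx=0
mov ebx, 10 → ebx=10
add edx, 2 → edx=0+2=2
or edx, 6 → edx=2|6=6
sub ebx, 1 → ebx=10-1=9
cmp ebx, 3  (cmp 9,3)
jg L2: taken
add edx, 2 → edx=6+2=8
or edx, 6 → edx=8|6=14
sub ebx, 1 → ebx=9-1=8
cmp ebx, 3  (cmp 8,3)
After step 11: edx = 14.

14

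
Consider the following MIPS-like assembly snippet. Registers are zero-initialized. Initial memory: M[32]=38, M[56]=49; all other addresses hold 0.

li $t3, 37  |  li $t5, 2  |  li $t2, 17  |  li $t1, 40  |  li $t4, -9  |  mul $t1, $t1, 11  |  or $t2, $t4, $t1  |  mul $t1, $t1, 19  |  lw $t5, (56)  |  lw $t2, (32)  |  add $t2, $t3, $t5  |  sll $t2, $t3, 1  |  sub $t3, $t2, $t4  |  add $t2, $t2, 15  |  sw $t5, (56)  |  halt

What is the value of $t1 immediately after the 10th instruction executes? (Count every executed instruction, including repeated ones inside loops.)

8360

after li $t3, 37: $t3=37
after li $t5, 2: $t5=2
after li $t2, 17: $t2=17
after li $t1, 40: $t1=40
after li $t4, -9: $t4=-9
after mul $t1, $t1, 11: $t1=40*11=440
after or $t2, $t4, $t1: $t2=(-9)|440=-1
after mul $t1, $t1, 19: $t1=440*19=8360
after lw $t5, (56): $t5=M[56]=49
after lw $t2, (32): $t2=M[32]=38
After step 10: $t1 = 8360.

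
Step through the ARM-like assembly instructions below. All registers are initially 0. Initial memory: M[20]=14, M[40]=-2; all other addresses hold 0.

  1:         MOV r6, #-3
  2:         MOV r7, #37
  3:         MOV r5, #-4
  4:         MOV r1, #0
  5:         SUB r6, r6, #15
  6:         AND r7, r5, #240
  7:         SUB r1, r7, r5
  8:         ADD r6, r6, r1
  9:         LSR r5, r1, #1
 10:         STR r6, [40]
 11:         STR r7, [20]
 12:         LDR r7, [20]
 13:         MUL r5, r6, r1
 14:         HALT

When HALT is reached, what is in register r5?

MOV r6, #-3 → r6=-3
MOV r7, #37 → r7=37
MOV r5, #-4 → r5=-4
MOV r1, #0 → r1=0
SUB r6, r6, #15 → r6=(-3)-15=-18
AND r7, r5, #240 → r7=(-4)&240=240
SUB r1, r7, r5 → r1=240-(-4)=244
ADD r6, r6, r1 → r6=(-18)+244=226
LSR r5, r1, #1 → r5=244>>1=122
STR r6, [40] → M[40]=226
STR r7, [20] → M[20]=240
LDR r7, [20] → r7=M[20]=240
MUL r5, r6, r1 → r5=226*244=55144
halt.

55144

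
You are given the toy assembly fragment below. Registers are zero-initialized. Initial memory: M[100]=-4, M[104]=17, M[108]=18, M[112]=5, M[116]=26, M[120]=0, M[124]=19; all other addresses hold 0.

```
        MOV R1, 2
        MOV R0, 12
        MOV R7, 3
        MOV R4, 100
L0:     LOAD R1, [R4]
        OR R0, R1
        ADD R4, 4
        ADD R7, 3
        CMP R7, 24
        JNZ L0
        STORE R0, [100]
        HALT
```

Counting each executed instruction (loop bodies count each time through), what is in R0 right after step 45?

-1

MOV R1, 2 → R1=2
MOV R0, 12 → R0=12
MOV R7, 3 → R7=3
MOV R4, 100 → R4=100
LOAD R1, [R4] → R1=M[100]=-4
OR R0, R1 → R0=12|(-4)=-4
ADD R4, 4 → R4=100+4=104
ADD R7, 3 → R7=3+3=6
CMP R7, 24  (cmp 6,24)
JNZ L0: taken
LOAD R1, [R4] → R1=M[104]=17
OR R0, R1 → R0=(-4)|17=-3
ADD R4, 4 → R4=104+4=108
ADD R7, 3 → R7=6+3=9
CMP R7, 24  (cmp 9,24)
JNZ L0: taken
LOAD R1, [R4] → R1=M[108]=18
OR R0, R1 → R0=(-3)|18=-1
ADD R4, 4 → R4=108+4=112
ADD R7, 3 → R7=9+3=12
CMP R7, 24  (cmp 12,24)
JNZ L0: taken
LOAD R1, [R4] → R1=M[112]=5
OR R0, R1 → R0=(-1)|5=-1
ADD R4, 4 → R4=112+4=116
ADD R7, 3 → R7=12+3=15
CMP R7, 24  (cmp 15,24)
JNZ L0: taken
LOAD R1, [R4] → R1=M[116]=26
OR R0, R1 → R0=(-1)|26=-1
ADD R4, 4 → R4=116+4=120
ADD R7, 3 → R7=15+3=18
CMP R7, 24  (cmp 18,24)
JNZ L0: taken
LOAD R1, [R4] → R1=M[120]=0
OR R0, R1 → R0=(-1)|0=-1
ADD R4, 4 → R4=120+4=124
ADD R7, 3 → R7=18+3=21
CMP R7, 24  (cmp 21,24)
JNZ L0: taken
LOAD R1, [R4] → R1=M[124]=19
OR R0, R1 → R0=(-1)|19=-1
ADD R4, 4 → R4=124+4=128
ADD R7, 3 → R7=21+3=24
CMP R7, 24  (cmp 24,24)
After step 45: R0 = -1.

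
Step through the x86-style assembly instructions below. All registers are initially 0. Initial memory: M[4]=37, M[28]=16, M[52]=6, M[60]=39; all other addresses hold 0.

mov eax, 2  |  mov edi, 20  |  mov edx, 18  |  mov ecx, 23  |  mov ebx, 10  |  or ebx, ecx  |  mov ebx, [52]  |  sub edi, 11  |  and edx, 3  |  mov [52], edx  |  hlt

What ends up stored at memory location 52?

mov eax, 2 → eax=2
mov edi, 20 → edi=20
mov edx, 18 → edx=18
mov ecx, 23 → ecx=23
mov ebx, 10 → ebx=10
or ebx, ecx → ebx=10|23=31
mov ebx, [52] → ebx=M[52]=6
sub edi, 11 → edi=20-11=9
and edx, 3 → edx=18&3=2
mov [52], edx → M[52]=2
halt.

2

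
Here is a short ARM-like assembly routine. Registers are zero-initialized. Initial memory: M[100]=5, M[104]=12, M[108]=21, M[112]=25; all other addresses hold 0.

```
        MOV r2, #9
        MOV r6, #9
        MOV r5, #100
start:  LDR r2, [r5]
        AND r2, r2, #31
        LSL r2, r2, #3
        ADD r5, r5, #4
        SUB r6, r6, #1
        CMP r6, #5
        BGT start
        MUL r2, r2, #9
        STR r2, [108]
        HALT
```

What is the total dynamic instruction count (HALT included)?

r2=9
r6=9
r5=100
r2=M[100]=5
r2=5&31=5
r2=5<<3=40
r5=100+4=104
r6=9-1=8
CMP r6, #5  (cmp 8,5)
BGT start: taken
r2=M[104]=12
r2=12&31=12
r2=12<<3=96
r5=104+4=108
r6=8-1=7
CMP r6, #5  (cmp 7,5)
BGT start: taken
r2=M[108]=21
r2=21&31=21
r2=21<<3=168
r5=108+4=112
r6=7-1=6
CMP r6, #5  (cmp 6,5)
BGT start: taken
r2=M[112]=25
r2=25&31=25
r2=25<<3=200
r5=112+4=116
r6=6-1=5
CMP r6, #5  (cmp 5,5)
BGT start: not taken
r2=200*9=1800
STR r2, [108] → M[108]=1800
halt.
Total executed instructions: 34.

34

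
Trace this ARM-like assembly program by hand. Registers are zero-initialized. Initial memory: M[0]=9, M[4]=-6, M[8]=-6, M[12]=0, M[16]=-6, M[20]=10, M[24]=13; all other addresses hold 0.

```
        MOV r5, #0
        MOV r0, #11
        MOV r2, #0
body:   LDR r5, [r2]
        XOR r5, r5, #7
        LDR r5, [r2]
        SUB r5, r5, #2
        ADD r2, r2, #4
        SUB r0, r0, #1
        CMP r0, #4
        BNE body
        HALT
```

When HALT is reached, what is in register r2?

after MOV r5, #0: r5=0
after MOV r0, #11: r0=11
after MOV r2, #0: r2=0
after LDR r5, [r2]: r5=M[0]=9
after XOR r5, r5, #7: r5=9^7=14
after LDR r5, [r2]: r5=M[0]=9
after SUB r5, r5, #2: r5=9-2=7
after ADD r2, r2, #4: r2=0+4=4
after SUB r0, r0, #1: r0=11-1=10
CMP r0, #4  (cmp 10,4)
BNE body: taken
after LDR r5, [r2]: r5=M[4]=-6
after XOR r5, r5, #7: r5=(-6)^7=-3
after LDR r5, [r2]: r5=M[4]=-6
after SUB r5, r5, #2: r5=(-6)-2=-8
after ADD r2, r2, #4: r2=4+4=8
after SUB r0, r0, #1: r0=10-1=9
CMP r0, #4  (cmp 9,4)
BNE body: taken
after LDR r5, [r2]: r5=M[8]=-6
after XOR r5, r5, #7: r5=(-6)^7=-3
after LDR r5, [r2]: r5=M[8]=-6
after SUB r5, r5, #2: r5=(-6)-2=-8
after ADD r2, r2, #4: r2=8+4=12
after SUB r0, r0, #1: r0=9-1=8
CMP r0, #4  (cmp 8,4)
BNE body: taken
after LDR r5, [r2]: r5=M[12]=0
after XOR r5, r5, #7: r5=0^7=7
after LDR r5, [r2]: r5=M[12]=0
after SUB r5, r5, #2: r5=0-2=-2
after ADD r2, r2, #4: r2=12+4=16
after SUB r0, r0, #1: r0=8-1=7
CMP r0, #4  (cmp 7,4)
BNE body: taken
after LDR r5, [r2]: r5=M[16]=-6
after XOR r5, r5, #7: r5=(-6)^7=-3
after LDR r5, [r2]: r5=M[16]=-6
after SUB r5, r5, #2: r5=(-6)-2=-8
after ADD r2, r2, #4: r2=16+4=20
after SUB r0, r0, #1: r0=7-1=6
CMP r0, #4  (cmp 6,4)
BNE body: taken
after LDR r5, [r2]: r5=M[20]=10
after XOR r5, r5, #7: r5=10^7=13
after LDR r5, [r2]: r5=M[20]=10
after SUB r5, r5, #2: r5=10-2=8
after ADD r2, r2, #4: r2=20+4=24
after SUB r0, r0, #1: r0=6-1=5
CMP r0, #4  (cmp 5,4)
BNE body: taken
after LDR r5, [r2]: r5=M[24]=13
after XOR r5, r5, #7: r5=13^7=10
after LDR r5, [r2]: r5=M[24]=13
after SUB r5, r5, #2: r5=13-2=11
after ADD r2, r2, #4: r2=24+4=28
after SUB r0, r0, #1: r0=5-1=4
CMP r0, #4  (cmp 4,4)
BNE body: not taken
halt.

28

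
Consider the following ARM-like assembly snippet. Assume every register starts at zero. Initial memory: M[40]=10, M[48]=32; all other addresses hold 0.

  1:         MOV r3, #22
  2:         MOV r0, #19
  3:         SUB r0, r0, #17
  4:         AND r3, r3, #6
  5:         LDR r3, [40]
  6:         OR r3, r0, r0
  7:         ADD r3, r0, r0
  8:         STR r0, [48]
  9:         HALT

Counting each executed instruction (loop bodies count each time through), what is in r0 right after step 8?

2

r3=22
r0=19
r0=19-17=2
r3=22&6=6
r3=M[40]=10
r3=2|2=2
r3=2+2=4
STR r0, [48] → M[48]=2
After step 8: r0 = 2.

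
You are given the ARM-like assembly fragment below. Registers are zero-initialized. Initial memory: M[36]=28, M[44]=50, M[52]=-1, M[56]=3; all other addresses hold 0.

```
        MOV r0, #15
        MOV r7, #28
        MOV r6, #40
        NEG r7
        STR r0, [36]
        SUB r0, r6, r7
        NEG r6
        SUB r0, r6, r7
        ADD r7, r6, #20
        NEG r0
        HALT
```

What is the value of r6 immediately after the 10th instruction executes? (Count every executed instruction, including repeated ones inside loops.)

-40

after MOV r0, #15: r0=15
after MOV r7, #28: r7=28
after MOV r6, #40: r6=40
after NEG r7: r7=-(28)=-28
STR r0, [36] → M[36]=15
after SUB r0, r6, r7: r0=40-(-28)=68
after NEG r6: r6=-(40)=-40
after SUB r0, r6, r7: r0=(-40)-(-28)=-12
after ADD r7, r6, #20: r7=(-40)+20=-20
after NEG r0: r0=-(-12)=12
After step 10: r6 = -40.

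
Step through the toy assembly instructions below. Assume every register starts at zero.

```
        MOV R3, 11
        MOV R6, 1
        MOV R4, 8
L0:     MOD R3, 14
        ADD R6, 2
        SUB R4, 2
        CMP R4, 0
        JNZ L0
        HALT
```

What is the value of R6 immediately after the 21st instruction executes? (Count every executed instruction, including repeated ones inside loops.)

R3=11
R6=1
R4=8
R3=11%14=11
R6=1+2=3
R4=8-2=6
CMP R4, 0  (cmp 6,0)
JNZ L0: taken
R3=11%14=11
R6=3+2=5
R4=6-2=4
CMP R4, 0  (cmp 4,0)
JNZ L0: taken
R3=11%14=11
R6=5+2=7
R4=4-2=2
CMP R4, 0  (cmp 2,0)
JNZ L0: taken
R3=11%14=11
R6=7+2=9
R4=2-2=0
After step 21: R6 = 9.

9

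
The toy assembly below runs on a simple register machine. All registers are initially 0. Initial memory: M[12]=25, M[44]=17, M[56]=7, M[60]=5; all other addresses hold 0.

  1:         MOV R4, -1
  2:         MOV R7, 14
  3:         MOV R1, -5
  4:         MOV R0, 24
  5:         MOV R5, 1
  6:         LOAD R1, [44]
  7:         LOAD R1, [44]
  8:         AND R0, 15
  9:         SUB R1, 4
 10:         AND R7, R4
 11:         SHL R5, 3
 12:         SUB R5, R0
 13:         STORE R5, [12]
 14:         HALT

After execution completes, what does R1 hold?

13

after MOV R4, -1: R4=-1
after MOV R7, 14: R7=14
after MOV R1, -5: R1=-5
after MOV R0, 24: R0=24
after MOV R5, 1: R5=1
after LOAD R1, [44]: R1=M[44]=17
after LOAD R1, [44]: R1=M[44]=17
after AND R0, 15: R0=24&15=8
after SUB R1, 4: R1=17-4=13
after AND R7, R4: R7=14&(-1)=14
after SHL R5, 3: R5=1<<3=8
after SUB R5, R0: R5=8-8=0
STORE R5, [12] → M[12]=0
halt.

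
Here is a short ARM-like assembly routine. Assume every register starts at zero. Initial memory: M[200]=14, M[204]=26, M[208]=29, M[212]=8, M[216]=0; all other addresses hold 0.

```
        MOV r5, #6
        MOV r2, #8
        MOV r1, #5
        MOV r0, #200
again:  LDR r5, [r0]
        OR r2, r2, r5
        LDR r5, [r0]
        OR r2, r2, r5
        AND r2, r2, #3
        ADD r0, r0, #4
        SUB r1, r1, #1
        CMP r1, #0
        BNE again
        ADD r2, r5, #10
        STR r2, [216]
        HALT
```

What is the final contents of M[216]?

r5=6
r2=8
r1=5
r0=200
r5=M[200]=14
r2=8|14=14
r5=M[200]=14
r2=14|14=14
r2=14&3=2
r0=200+4=204
r1=5-1=4
CMP r1, #0  (cmp 4,0)
BNE again: taken
r5=M[204]=26
r2=2|26=26
r5=M[204]=26
r2=26|26=26
r2=26&3=2
r0=204+4=208
r1=4-1=3
CMP r1, #0  (cmp 3,0)
BNE again: taken
r5=M[208]=29
r2=2|29=31
r5=M[208]=29
r2=31|29=31
r2=31&3=3
r0=208+4=212
r1=3-1=2
CMP r1, #0  (cmp 2,0)
BNE again: taken
r5=M[212]=8
r2=3|8=11
r5=M[212]=8
r2=11|8=11
r2=11&3=3
r0=212+4=216
r1=2-1=1
CMP r1, #0  (cmp 1,0)
BNE again: taken
r5=M[216]=0
r2=3|0=3
r5=M[216]=0
r2=3|0=3
r2=3&3=3
r0=216+4=220
r1=1-1=0
CMP r1, #0  (cmp 0,0)
BNE again: not taken
r2=0+10=10
STR r2, [216] → M[216]=10
halt.

10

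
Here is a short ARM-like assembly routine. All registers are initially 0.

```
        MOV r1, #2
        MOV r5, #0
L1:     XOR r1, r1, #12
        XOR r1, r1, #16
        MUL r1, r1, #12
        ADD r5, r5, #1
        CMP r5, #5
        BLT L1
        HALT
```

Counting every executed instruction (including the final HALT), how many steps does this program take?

33

r1=2
r5=0
r1=2^12=14
r1=14^16=30
r1=30*12=360
r5=0+1=1
CMP r5, #5  (cmp 1,5)
BLT L1: taken
r1=360^12=356
r1=356^16=372
r1=372*12=4464
r5=1+1=2
CMP r5, #5  (cmp 2,5)
BLT L1: taken
r1=4464^12=4476
r1=4476^16=4460
r1=4460*12=53520
r5=2+1=3
CMP r5, #5  (cmp 3,5)
BLT L1: taken
r1=53520^12=53532
r1=53532^16=53516
r1=53516*12=642192
r5=3+1=4
CMP r5, #5  (cmp 4,5)
BLT L1: taken
r1=642192^12=642204
r1=642204^16=642188
r1=642188*12=7706256
r5=4+1=5
CMP r5, #5  (cmp 5,5)
BLT L1: not taken
halt.
Total executed instructions: 33.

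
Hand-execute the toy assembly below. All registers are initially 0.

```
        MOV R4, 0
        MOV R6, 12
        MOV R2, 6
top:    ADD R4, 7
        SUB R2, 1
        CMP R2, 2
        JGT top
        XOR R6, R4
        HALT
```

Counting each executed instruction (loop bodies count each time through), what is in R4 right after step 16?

MOV R4, 0 → R4=0
MOV R6, 12 → R6=12
MOV R2, 6 → R2=6
ADD R4, 7 → R4=0+7=7
SUB R2, 1 → R2=6-1=5
CMP R2, 2  (cmp 5,2)
JGT top: taken
ADD R4, 7 → R4=7+7=14
SUB R2, 1 → R2=5-1=4
CMP R2, 2  (cmp 4,2)
JGT top: taken
ADD R4, 7 → R4=14+7=21
SUB R2, 1 → R2=4-1=3
CMP R2, 2  (cmp 3,2)
JGT top: taken
ADD R4, 7 → R4=21+7=28
After step 16: R4 = 28.

28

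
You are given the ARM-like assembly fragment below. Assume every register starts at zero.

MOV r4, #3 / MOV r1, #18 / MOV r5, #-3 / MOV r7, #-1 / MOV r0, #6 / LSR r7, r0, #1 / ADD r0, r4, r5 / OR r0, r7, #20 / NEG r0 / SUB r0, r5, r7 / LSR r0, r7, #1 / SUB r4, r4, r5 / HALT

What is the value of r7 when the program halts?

after MOV r4, #3: r4=3
after MOV r1, #18: r1=18
after MOV r5, #-3: r5=-3
after MOV r7, #-1: r7=-1
after MOV r0, #6: r0=6
after LSR r7, r0, #1: r7=6>>1=3
after ADD r0, r4, r5: r0=3+(-3)=0
after OR r0, r7, #20: r0=3|20=23
after NEG r0: r0=-(23)=-23
after SUB r0, r5, r7: r0=(-3)-3=-6
after LSR r0, r7, #1: r0=3>>1=1
after SUB r4, r4, r5: r4=3-(-3)=6
halt.

3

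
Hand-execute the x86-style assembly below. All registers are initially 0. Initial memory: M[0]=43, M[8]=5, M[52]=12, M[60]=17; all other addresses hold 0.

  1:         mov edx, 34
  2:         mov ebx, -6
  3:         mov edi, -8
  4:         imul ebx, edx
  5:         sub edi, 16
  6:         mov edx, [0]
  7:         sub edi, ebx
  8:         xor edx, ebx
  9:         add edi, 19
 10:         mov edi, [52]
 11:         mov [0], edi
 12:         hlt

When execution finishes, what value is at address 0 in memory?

12

mov edx, 34 → edx=34
mov ebx, -6 → ebx=-6
mov edi, -8 → edi=-8
imul ebx, edx → ebx=(-6)*34=-204
sub edi, 16 → edi=(-8)-16=-24
mov edx, [0] → edx=M[0]=43
sub edi, ebx → edi=(-24)-(-204)=180
xor edx, ebx → edx=43^(-204)=-225
add edi, 19 → edi=180+19=199
mov edi, [52] → edi=M[52]=12
mov [0], edi → M[0]=12
halt.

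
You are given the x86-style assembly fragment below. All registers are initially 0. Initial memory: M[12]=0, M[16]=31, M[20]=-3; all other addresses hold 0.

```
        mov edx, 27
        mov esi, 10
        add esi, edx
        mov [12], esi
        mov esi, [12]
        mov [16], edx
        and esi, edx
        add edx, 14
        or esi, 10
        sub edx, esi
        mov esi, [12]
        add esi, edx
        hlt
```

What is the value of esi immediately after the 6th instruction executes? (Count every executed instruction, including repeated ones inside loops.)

37

edx=27
esi=10
esi=10+27=37
mov [12], esi → M[12]=37
esi=M[12]=37
mov [16], edx → M[16]=27
After step 6: esi = 37.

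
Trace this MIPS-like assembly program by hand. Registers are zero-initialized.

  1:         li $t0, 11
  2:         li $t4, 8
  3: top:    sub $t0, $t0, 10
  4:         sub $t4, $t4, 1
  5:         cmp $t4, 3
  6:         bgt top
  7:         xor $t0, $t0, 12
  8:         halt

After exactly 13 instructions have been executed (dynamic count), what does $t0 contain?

-19

$t0=11
$t4=8
$t0=11-10=1
$t4=8-1=7
cmp $t4, 3  (cmp 7,3)
bgt top: taken
$t0=1-10=-9
$t4=7-1=6
cmp $t4, 3  (cmp 6,3)
bgt top: taken
$t0=(-9)-10=-19
$t4=6-1=5
cmp $t4, 3  (cmp 5,3)
After step 13: $t0 = -19.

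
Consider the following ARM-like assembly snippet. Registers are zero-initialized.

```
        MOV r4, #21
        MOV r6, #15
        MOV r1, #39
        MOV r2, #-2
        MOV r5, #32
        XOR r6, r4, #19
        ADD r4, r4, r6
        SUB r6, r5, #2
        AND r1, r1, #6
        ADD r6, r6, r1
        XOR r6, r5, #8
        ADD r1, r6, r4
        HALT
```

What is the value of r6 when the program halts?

MOV r4, #21 → r4=21
MOV r6, #15 → r6=15
MOV r1, #39 → r1=39
MOV r2, #-2 → r2=-2
MOV r5, #32 → r5=32
XOR r6, r4, #19 → r6=21^19=6
ADD r4, r4, r6 → r4=21+6=27
SUB r6, r5, #2 → r6=32-2=30
AND r1, r1, #6 → r1=39&6=6
ADD r6, r6, r1 → r6=30+6=36
XOR r6, r5, #8 → r6=32^8=40
ADD r1, r6, r4 → r1=40+27=67
halt.

40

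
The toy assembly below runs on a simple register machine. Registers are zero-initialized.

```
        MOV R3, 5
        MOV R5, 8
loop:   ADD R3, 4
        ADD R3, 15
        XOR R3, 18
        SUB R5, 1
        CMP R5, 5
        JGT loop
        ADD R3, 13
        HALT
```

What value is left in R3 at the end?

after MOV R3, 5: R3=5
after MOV R5, 8: R5=8
after ADD R3, 4: R3=5+4=9
after ADD R3, 15: R3=9+15=24
after XOR R3, 18: R3=24^18=10
after SUB R5, 1: R5=8-1=7
CMP R5, 5  (cmp 7,5)
JGT loop: taken
after ADD R3, 4: R3=10+4=14
after ADD R3, 15: R3=14+15=29
after XOR R3, 18: R3=29^18=15
after SUB R5, 1: R5=7-1=6
CMP R5, 5  (cmp 6,5)
JGT loop: taken
after ADD R3, 4: R3=15+4=19
after ADD R3, 15: R3=19+15=34
after XOR R3, 18: R3=34^18=48
after SUB R5, 1: R5=6-1=5
CMP R5, 5  (cmp 5,5)
JGT loop: not taken
after ADD R3, 13: R3=48+13=61
halt.

61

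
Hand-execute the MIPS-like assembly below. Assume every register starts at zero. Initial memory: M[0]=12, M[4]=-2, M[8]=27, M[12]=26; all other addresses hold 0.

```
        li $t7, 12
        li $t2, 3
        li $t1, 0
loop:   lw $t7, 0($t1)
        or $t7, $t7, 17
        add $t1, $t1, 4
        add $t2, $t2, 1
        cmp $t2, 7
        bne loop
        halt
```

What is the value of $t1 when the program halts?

16

li $t7, 12 → $t7=12
li $t2, 3 → $t2=3
li $t1, 0 → $t1=0
lw $t7, 0($t1) → $t7=M[0]=12
or $t7, $t7, 17 → $t7=12|17=29
add $t1, $t1, 4 → $t1=0+4=4
add $t2, $t2, 1 → $t2=3+1=4
cmp $t2, 7  (cmp 4,7)
bne loop: taken
lw $t7, 0($t1) → $t7=M[4]=-2
or $t7, $t7, 17 → $t7=(-2)|17=-1
add $t1, $t1, 4 → $t1=4+4=8
add $t2, $t2, 1 → $t2=4+1=5
cmp $t2, 7  (cmp 5,7)
bne loop: taken
lw $t7, 0($t1) → $t7=M[8]=27
or $t7, $t7, 17 → $t7=27|17=27
add $t1, $t1, 4 → $t1=8+4=12
add $t2, $t2, 1 → $t2=5+1=6
cmp $t2, 7  (cmp 6,7)
bne loop: taken
lw $t7, 0($t1) → $t7=M[12]=26
or $t7, $t7, 17 → $t7=26|17=27
add $t1, $t1, 4 → $t1=12+4=16
add $t2, $t2, 1 → $t2=6+1=7
cmp $t2, 7  (cmp 7,7)
bne loop: not taken
halt.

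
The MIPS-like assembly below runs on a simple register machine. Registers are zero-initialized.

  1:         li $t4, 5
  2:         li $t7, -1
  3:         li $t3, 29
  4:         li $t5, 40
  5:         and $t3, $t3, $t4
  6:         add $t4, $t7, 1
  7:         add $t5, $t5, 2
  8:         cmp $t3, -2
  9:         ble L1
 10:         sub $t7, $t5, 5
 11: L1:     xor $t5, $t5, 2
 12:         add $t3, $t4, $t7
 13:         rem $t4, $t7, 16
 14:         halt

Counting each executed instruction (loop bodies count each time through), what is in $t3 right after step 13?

37

after li $t4, 5: $t4=5
after li $t7, -1: $t7=-1
after li $t3, 29: $t3=29
after li $t5, 40: $t5=40
after and $t3, $t3, $t4: $t3=29&5=5
after add $t4, $t7, 1: $t4=(-1)+1=0
after add $t5, $t5, 2: $t5=40+2=42
cmp $t3, -2  (cmp 5,-2)
ble L1: not taken
after sub $t7, $t5, 5: $t7=42-5=37
after xor $t5, $t5, 2: $t5=42^2=40
after add $t3, $t4, $t7: $t3=0+37=37
after rem $t4, $t7, 16: $t4=37%16=5
After step 13: $t3 = 37.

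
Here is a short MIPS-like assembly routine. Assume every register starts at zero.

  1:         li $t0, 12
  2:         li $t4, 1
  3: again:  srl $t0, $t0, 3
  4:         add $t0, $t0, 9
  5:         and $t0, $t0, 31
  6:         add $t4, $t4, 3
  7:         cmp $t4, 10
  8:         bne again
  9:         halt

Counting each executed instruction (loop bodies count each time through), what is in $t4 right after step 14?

7

after li $t0, 12: $t0=12
after li $t4, 1: $t4=1
after srl $t0, $t0, 3: $t0=12>>3=1
after add $t0, $t0, 9: $t0=1+9=10
after and $t0, $t0, 31: $t0=10&31=10
after add $t4, $t4, 3: $t4=1+3=4
cmp $t4, 10  (cmp 4,10)
bne again: taken
after srl $t0, $t0, 3: $t0=10>>3=1
after add $t0, $t0, 9: $t0=1+9=10
after and $t0, $t0, 31: $t0=10&31=10
after add $t4, $t4, 3: $t4=4+3=7
cmp $t4, 10  (cmp 7,10)
bne again: taken
After step 14: $t4 = 7.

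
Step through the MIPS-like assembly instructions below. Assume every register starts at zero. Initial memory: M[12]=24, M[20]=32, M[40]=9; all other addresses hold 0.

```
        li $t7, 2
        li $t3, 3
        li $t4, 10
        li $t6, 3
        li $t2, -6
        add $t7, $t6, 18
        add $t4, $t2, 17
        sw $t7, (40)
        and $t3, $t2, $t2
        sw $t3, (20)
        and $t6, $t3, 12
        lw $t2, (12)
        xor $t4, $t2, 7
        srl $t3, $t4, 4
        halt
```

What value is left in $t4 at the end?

31

after li $t7, 2: $t7=2
after li $t3, 3: $t3=3
after li $t4, 10: $t4=10
after li $t6, 3: $t6=3
after li $t2, -6: $t2=-6
after add $t7, $t6, 18: $t7=3+18=21
after add $t4, $t2, 17: $t4=(-6)+17=11
sw $t7, (40) → M[40]=21
after and $t3, $t2, $t2: $t3=(-6)&(-6)=-6
sw $t3, (20) → M[20]=-6
after and $t6, $t3, 12: $t6=(-6)&12=8
after lw $t2, (12): $t2=M[12]=24
after xor $t4, $t2, 7: $t4=24^7=31
after srl $t3, $t4, 4: $t3=31>>4=1
halt.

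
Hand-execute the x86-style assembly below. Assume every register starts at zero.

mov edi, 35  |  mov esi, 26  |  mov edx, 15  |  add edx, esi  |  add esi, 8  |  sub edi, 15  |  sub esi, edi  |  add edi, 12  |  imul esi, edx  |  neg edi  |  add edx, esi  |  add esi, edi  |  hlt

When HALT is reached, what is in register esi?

542

after mov edi, 35: edi=35
after mov esi, 26: esi=26
after mov edx, 15: edx=15
after add edx, esi: edx=15+26=41
after add esi, 8: esi=26+8=34
after sub edi, 15: edi=35-15=20
after sub esi, edi: esi=34-20=14
after add edi, 12: edi=20+12=32
after imul esi, edx: esi=14*41=574
after neg edi: edi=-(32)=-32
after add edx, esi: edx=41+574=615
after add esi, edi: esi=574+(-32)=542
halt.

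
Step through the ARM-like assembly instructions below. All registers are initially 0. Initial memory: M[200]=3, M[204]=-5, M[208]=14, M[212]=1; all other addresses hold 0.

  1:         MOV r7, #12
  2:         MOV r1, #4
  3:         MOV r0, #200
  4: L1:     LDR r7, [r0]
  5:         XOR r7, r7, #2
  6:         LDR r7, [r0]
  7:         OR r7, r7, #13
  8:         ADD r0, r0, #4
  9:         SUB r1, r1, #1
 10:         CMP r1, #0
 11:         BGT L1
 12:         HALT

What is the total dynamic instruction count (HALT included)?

after MOV r7, #12: r7=12
after MOV r1, #4: r1=4
after MOV r0, #200: r0=200
after LDR r7, [r0]: r7=M[200]=3
after XOR r7, r7, #2: r7=3^2=1
after LDR r7, [r0]: r7=M[200]=3
after OR r7, r7, #13: r7=3|13=15
after ADD r0, r0, #4: r0=200+4=204
after SUB r1, r1, #1: r1=4-1=3
CMP r1, #0  (cmp 3,0)
BGT L1: taken
after LDR r7, [r0]: r7=M[204]=-5
after XOR r7, r7, #2: r7=(-5)^2=-7
after LDR r7, [r0]: r7=M[204]=-5
after OR r7, r7, #13: r7=(-5)|13=-1
after ADD r0, r0, #4: r0=204+4=208
after SUB r1, r1, #1: r1=3-1=2
CMP r1, #0  (cmp 2,0)
BGT L1: taken
after LDR r7, [r0]: r7=M[208]=14
after XOR r7, r7, #2: r7=14^2=12
after LDR r7, [r0]: r7=M[208]=14
after OR r7, r7, #13: r7=14|13=15
after ADD r0, r0, #4: r0=208+4=212
after SUB r1, r1, #1: r1=2-1=1
CMP r1, #0  (cmp 1,0)
BGT L1: taken
after LDR r7, [r0]: r7=M[212]=1
after XOR r7, r7, #2: r7=1^2=3
after LDR r7, [r0]: r7=M[212]=1
after OR r7, r7, #13: r7=1|13=13
after ADD r0, r0, #4: r0=212+4=216
after SUB r1, r1, #1: r1=1-1=0
CMP r1, #0  (cmp 0,0)
BGT L1: not taken
halt.
Total executed instructions: 36.

36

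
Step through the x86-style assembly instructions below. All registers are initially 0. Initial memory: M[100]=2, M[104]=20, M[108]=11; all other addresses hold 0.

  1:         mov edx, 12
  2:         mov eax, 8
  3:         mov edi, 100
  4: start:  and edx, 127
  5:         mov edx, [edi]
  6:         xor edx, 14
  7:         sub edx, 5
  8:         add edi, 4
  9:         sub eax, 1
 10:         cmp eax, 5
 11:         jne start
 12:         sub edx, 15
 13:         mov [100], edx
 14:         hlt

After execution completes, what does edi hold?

112

mov edx, 12 → edx=12
mov eax, 8 → eax=8
mov edi, 100 → edi=100
and edx, 127 → edx=12&127=12
mov edx, [edi] → edx=M[100]=2
xor edx, 14 → edx=2^14=12
sub edx, 5 → edx=12-5=7
add edi, 4 → edi=100+4=104
sub eax, 1 → eax=8-1=7
cmp eax, 5  (cmp 7,5)
jne start: taken
and edx, 127 → edx=7&127=7
mov edx, [edi] → edx=M[104]=20
xor edx, 14 → edx=20^14=26
sub edx, 5 → edx=26-5=21
add edi, 4 → edi=104+4=108
sub eax, 1 → eax=7-1=6
cmp eax, 5  (cmp 6,5)
jne start: taken
and edx, 127 → edx=21&127=21
mov edx, [edi] → edx=M[108]=11
xor edx, 14 → edx=11^14=5
sub edx, 5 → edx=5-5=0
add edi, 4 → edi=108+4=112
sub eax, 1 → eax=6-1=5
cmp eax, 5  (cmp 5,5)
jne start: not taken
sub edx, 15 → edx=0-15=-15
mov [100], edx → M[100]=-15
halt.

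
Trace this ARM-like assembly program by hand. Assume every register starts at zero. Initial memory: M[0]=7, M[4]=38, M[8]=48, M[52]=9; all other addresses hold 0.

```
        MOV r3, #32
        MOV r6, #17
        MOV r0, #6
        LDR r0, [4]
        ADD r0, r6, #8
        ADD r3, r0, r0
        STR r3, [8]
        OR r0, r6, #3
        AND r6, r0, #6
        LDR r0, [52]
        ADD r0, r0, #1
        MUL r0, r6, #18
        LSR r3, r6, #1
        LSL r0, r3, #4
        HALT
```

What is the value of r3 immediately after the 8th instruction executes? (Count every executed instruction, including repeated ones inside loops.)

50

after MOV r3, #32: r3=32
after MOV r6, #17: r6=17
after MOV r0, #6: r0=6
after LDR r0, [4]: r0=M[4]=38
after ADD r0, r6, #8: r0=17+8=25
after ADD r3, r0, r0: r3=25+25=50
STR r3, [8] → M[8]=50
after OR r0, r6, #3: r0=17|3=19
After step 8: r3 = 50.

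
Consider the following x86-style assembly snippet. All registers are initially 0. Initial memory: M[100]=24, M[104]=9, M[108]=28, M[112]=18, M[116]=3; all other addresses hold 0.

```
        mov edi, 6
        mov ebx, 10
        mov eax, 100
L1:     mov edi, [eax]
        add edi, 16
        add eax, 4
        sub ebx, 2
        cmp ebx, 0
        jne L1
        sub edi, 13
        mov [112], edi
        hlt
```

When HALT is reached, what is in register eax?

120

mov edi, 6 → edi=6
mov ebx, 10 → ebx=10
mov eax, 100 → eax=100
mov edi, [eax] → edi=M[100]=24
add edi, 16 → edi=24+16=40
add eax, 4 → eax=100+4=104
sub ebx, 2 → ebx=10-2=8
cmp ebx, 0  (cmp 8,0)
jne L1: taken
mov edi, [eax] → edi=M[104]=9
add edi, 16 → edi=9+16=25
add eax, 4 → eax=104+4=108
sub ebx, 2 → ebx=8-2=6
cmp ebx, 0  (cmp 6,0)
jne L1: taken
mov edi, [eax] → edi=M[108]=28
add edi, 16 → edi=28+16=44
add eax, 4 → eax=108+4=112
sub ebx, 2 → ebx=6-2=4
cmp ebx, 0  (cmp 4,0)
jne L1: taken
mov edi, [eax] → edi=M[112]=18
add edi, 16 → edi=18+16=34
add eax, 4 → eax=112+4=116
sub ebx, 2 → ebx=4-2=2
cmp ebx, 0  (cmp 2,0)
jne L1: taken
mov edi, [eax] → edi=M[116]=3
add edi, 16 → edi=3+16=19
add eax, 4 → eax=116+4=120
sub ebx, 2 → ebx=2-2=0
cmp ebx, 0  (cmp 0,0)
jne L1: not taken
sub edi, 13 → edi=19-13=6
mov [112], edi → M[112]=6
halt.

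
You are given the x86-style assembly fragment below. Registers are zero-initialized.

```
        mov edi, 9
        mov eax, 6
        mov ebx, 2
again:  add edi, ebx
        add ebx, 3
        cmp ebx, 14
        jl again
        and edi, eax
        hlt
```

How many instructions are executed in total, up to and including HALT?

21

after mov edi, 9: edi=9
after mov eax, 6: eax=6
after mov ebx, 2: ebx=2
after add edi, ebx: edi=9+2=11
after add ebx, 3: ebx=2+3=5
cmp ebx, 14  (cmp 5,14)
jl again: taken
after add edi, ebx: edi=11+5=16
after add ebx, 3: ebx=5+3=8
cmp ebx, 14  (cmp 8,14)
jl again: taken
after add edi, ebx: edi=16+8=24
after add ebx, 3: ebx=8+3=11
cmp ebx, 14  (cmp 11,14)
jl again: taken
after add edi, ebx: edi=24+11=35
after add ebx, 3: ebx=11+3=14
cmp ebx, 14  (cmp 14,14)
jl again: not taken
after and edi, eax: edi=35&6=2
halt.
Total executed instructions: 21.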